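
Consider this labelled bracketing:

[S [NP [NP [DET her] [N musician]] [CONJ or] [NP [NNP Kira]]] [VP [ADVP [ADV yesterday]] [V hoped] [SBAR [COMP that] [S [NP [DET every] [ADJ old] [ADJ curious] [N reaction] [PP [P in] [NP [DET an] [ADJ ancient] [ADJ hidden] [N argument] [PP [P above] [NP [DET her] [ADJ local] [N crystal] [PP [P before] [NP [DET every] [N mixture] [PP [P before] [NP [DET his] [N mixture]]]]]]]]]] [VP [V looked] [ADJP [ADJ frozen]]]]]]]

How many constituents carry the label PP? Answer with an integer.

Scanning left to right, an opening `[PP` appears at word positions 12, 17, 21, 24 — 4 in total.

4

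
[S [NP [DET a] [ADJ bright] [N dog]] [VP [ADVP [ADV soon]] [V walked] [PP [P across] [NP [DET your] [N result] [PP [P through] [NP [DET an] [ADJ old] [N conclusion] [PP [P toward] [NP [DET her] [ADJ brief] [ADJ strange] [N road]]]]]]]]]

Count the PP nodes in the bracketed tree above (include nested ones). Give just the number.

3

The PP constituents are: [PP across your result through an old conclusion toward her brief strange road]; [PP through an old conclusion toward her brief strange road]; [PP toward her brief strange road]. Total: 3.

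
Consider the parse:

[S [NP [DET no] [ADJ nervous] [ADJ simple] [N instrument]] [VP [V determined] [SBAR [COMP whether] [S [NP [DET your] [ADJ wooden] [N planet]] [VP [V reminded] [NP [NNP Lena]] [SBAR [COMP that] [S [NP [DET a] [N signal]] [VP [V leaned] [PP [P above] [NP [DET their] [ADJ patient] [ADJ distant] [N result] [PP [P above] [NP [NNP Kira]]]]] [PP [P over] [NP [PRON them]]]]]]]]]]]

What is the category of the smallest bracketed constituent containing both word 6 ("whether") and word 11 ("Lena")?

Both words fall inside [SBAR whether your wooden planet reminded Lena that a signal leaned above their patient distant result above Kira over them] (words 6–24), and no smaller constituent contains them both. Label: SBAR.

SBAR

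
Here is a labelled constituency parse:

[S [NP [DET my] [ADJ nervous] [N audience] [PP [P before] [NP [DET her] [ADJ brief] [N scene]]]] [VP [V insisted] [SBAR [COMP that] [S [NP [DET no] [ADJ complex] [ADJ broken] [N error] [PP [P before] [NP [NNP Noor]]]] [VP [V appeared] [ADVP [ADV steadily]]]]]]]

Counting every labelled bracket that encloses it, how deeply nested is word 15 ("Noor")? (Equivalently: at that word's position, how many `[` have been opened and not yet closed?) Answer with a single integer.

The word sits inside NNP, which is inside NP, inside PP, inside NP, inside S, inside SBAR, inside VP, inside S — 8 brackets in all.

8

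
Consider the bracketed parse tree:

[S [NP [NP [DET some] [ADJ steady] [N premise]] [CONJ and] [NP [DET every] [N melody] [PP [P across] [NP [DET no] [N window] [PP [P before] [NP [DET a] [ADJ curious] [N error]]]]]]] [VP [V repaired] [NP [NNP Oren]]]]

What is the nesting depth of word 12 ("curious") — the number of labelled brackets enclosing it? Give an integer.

8

Path from the root down to the word: S → NP → NP → PP → NP → PP → NP → ADJ. That is 8 enclosing brackets.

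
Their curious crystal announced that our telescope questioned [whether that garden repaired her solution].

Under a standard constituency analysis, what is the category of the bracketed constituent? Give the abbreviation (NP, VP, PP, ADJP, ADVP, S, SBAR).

SBAR

The bracketed span "whether that garden repaired her solution" is headed by "whether", making it a subordinate clause (SBAR).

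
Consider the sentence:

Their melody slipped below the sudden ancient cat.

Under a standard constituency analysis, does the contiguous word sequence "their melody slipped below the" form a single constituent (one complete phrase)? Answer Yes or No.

No

"their" belongs to the noun phrase "their melody" while "the" belongs to the verb phrase "slipped below the sudden ancient cat"; a span that runs across that boundary is not a single phrase.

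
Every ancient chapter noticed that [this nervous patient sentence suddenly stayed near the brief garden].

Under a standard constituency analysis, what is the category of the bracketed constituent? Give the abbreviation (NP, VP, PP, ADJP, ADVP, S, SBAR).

The span is built around the head "stayed" — a clause (S).

S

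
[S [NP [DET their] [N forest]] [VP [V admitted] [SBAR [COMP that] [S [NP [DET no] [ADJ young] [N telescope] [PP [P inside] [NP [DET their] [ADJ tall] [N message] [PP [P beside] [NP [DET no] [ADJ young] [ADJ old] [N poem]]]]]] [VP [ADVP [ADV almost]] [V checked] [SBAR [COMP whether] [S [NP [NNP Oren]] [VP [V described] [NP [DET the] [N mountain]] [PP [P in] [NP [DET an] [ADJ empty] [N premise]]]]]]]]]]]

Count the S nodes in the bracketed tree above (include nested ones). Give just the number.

Listing each S by its span: [S their forest admitted that no young telescope inside their tall message beside no young old poem almost checked whether Oren described the mountain in an empty premise]; [S no young telescope inside their tall message beside no young old poem almost checked whether Oren described the mountain in an empty premise]; [S Oren described the mountain in an empty premise] — that makes 3.

3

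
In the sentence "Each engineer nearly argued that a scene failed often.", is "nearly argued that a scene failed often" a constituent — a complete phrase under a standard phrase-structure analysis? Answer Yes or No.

Yes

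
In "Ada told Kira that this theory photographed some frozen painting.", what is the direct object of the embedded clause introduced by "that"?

Within the embedded clause introduced by "that", the direct object of "photographed" is "some frozen painting".

some frozen painting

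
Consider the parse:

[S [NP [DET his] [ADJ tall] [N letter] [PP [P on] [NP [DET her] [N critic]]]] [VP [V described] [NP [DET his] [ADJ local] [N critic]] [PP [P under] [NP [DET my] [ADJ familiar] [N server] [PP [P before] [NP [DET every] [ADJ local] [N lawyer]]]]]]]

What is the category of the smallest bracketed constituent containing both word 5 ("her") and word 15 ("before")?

Word 5 lies under S → NP → PP → NP → DET; word 15 lies under S → VP → PP → NP → PP → P. The lowest shared node is the S.

S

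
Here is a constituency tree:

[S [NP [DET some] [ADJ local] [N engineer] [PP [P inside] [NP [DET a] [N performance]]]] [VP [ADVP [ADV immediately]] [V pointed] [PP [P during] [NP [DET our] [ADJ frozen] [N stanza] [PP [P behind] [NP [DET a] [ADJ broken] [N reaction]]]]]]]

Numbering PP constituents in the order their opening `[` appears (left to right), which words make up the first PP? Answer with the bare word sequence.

inside a performance

The PP opening brackets appear, in order, over: "inside a performance"; "during our frozen stanza behind a broken reaction"; "behind a broken reaction". The first one spans "inside a performance".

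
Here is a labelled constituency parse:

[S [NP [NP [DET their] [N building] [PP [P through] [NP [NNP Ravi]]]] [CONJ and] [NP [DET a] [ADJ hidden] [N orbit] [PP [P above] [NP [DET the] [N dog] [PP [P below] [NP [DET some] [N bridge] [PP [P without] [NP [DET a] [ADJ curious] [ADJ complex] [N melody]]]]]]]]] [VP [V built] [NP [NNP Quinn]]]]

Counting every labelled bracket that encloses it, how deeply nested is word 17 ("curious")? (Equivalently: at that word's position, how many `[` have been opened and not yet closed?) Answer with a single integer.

10

Counting open brackets not yet closed at "curious": [S [NP [NP [PP [NP [PP [NP [PP [NP [ADJ = 10.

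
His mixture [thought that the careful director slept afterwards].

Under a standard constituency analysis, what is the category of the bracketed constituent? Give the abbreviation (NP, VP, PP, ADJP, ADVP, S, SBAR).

VP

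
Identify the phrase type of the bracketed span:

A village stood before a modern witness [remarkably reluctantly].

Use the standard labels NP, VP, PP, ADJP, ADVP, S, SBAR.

ADVP

The bracketed span "remarkably reluctantly" is headed by "reluctantly", making it an adverb phrase (ADVP).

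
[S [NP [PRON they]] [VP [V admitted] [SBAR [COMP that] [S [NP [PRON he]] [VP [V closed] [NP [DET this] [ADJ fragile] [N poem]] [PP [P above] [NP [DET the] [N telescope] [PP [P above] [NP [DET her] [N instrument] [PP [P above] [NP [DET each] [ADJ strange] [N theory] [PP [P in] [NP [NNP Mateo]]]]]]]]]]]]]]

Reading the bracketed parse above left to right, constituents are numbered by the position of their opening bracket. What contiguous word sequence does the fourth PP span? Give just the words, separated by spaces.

in Mateo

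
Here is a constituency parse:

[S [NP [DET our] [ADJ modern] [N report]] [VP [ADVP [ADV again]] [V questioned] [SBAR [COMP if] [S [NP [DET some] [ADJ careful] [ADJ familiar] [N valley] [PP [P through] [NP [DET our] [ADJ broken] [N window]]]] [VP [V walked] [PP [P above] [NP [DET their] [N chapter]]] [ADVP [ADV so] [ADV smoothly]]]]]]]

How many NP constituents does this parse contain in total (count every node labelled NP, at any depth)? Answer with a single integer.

Scanning left to right, an opening `[NP` appears at word positions 1, 7, 12, 17 — 4 in total.

4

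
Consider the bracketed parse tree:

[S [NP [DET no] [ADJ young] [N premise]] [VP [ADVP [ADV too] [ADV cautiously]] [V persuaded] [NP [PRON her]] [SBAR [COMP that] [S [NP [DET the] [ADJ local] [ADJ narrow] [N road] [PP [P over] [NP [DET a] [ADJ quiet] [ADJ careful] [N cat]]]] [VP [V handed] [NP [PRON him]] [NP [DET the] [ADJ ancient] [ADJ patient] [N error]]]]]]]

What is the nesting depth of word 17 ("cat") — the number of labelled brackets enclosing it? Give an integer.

8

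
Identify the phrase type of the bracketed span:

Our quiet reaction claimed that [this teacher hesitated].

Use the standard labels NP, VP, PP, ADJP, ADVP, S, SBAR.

The span is built around the head "hesitated" — a clause (S).

S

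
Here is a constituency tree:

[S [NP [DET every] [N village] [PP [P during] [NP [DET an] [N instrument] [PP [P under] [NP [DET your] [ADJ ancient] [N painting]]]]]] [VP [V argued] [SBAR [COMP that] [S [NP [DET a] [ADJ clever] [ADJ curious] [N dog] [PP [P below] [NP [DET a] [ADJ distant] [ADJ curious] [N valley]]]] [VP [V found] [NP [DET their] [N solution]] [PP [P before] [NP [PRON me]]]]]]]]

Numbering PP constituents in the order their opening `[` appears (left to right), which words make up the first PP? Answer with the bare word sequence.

Opening `[PP` markers occur at word positions 3, 6, 16, 24; the first of these opens the constituent [PP during an instrument under your ancient painting].

during an instrument under your ancient painting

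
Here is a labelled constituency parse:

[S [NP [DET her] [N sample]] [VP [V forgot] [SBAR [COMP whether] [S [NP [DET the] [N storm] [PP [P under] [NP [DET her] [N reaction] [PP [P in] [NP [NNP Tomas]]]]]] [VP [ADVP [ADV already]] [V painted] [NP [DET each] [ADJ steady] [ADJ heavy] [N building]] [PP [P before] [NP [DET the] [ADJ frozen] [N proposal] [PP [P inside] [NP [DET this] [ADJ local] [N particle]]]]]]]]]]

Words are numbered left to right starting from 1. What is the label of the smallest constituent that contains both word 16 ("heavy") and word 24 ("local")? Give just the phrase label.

The smallest bracket enclosing both words is [VP already painted each steady heavy building before the frozen proposal inside this local particle], so the label is VP.

VP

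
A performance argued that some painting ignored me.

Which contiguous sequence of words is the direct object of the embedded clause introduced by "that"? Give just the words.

The verb of the embedded clause introduced by "that" is "ignored"; its direct object is the NP "me".

me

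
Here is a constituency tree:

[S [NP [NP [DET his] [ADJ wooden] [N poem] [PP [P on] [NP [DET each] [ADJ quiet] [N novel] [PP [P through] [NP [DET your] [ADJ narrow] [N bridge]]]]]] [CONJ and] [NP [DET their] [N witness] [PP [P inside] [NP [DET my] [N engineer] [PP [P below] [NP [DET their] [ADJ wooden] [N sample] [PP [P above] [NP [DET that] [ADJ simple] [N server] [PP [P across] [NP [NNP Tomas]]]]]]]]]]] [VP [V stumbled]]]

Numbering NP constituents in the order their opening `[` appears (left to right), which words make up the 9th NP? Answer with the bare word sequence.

Tomas

The NP opening brackets appear, in order, over: "his wooden poem on each quiet novel through your narrow bridge and their witness inside my engineer below their wooden sample above that simple server across Tomas"; "his wooden poem on each quiet novel through your narrow bridge"; "each quiet novel through your narrow bridge"; "your narrow bridge"; "their witness inside my engineer below their wooden sample above that simple server across Tomas"; "my engineer below their wooden sample above that simple server across Tomas"; "their wooden sample above that simple server across Tomas"; "that simple server across Tomas"; "Tomas". The 9th one spans "Tomas".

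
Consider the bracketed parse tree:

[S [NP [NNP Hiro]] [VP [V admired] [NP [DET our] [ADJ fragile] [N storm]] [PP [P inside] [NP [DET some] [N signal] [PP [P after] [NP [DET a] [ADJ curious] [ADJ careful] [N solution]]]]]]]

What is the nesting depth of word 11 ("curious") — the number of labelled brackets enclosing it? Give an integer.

Path from the root down to the word: S → VP → PP → NP → PP → NP → ADJ. That is 7 enclosing brackets.

7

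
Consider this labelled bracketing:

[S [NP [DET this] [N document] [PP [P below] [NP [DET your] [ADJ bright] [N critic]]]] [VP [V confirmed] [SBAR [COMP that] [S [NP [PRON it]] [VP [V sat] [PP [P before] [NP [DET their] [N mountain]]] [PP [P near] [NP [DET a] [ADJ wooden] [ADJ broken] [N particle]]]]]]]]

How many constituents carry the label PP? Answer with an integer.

The PP constituents are: [PP below your bright critic]; [PP before their mountain]; [PP near a wooden broken particle]. Total: 3.

3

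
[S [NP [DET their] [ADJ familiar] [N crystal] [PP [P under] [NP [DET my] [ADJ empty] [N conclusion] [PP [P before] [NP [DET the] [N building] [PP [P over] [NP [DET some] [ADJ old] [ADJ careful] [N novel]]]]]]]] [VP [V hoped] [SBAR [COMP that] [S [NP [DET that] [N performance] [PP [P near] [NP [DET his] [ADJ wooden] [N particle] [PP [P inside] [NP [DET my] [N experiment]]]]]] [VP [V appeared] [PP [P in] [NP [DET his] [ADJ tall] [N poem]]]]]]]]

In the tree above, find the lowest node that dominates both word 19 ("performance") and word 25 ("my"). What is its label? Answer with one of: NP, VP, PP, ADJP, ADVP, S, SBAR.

NP

The smallest bracket enclosing both words is [NP that performance near his wooden particle inside my experiment], so the label is NP.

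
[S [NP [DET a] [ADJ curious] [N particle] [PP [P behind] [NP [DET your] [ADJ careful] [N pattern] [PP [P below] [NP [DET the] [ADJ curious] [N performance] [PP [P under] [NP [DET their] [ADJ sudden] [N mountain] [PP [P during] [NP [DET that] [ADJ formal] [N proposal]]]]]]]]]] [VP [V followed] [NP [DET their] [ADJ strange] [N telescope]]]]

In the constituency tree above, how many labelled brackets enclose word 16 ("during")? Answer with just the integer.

10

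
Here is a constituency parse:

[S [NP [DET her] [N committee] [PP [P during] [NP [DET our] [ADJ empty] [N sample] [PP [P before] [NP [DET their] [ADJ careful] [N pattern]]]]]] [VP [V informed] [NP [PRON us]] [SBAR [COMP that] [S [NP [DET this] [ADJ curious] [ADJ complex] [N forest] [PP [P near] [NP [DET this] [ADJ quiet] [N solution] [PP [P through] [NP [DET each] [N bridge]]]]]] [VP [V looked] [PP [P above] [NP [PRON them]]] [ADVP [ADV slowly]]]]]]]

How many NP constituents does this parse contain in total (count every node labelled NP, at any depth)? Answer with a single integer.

8

Scanning left to right, an opening `[NP` appears at word positions 1, 4, 8, 12, 14, 19, 23, 27 — 8 in total.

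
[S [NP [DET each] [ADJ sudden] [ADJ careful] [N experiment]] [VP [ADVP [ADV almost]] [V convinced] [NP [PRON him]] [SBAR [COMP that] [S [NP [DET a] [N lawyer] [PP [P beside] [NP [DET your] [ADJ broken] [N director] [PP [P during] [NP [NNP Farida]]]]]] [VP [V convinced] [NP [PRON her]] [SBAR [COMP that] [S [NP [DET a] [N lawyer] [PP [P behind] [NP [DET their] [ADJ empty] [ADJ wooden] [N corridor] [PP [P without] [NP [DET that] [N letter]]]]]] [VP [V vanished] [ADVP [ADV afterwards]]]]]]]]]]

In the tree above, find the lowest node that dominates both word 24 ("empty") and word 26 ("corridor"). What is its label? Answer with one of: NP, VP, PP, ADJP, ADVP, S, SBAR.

NP

The smallest bracket enclosing both words is [NP their empty wooden corridor without that letter], so the label is NP.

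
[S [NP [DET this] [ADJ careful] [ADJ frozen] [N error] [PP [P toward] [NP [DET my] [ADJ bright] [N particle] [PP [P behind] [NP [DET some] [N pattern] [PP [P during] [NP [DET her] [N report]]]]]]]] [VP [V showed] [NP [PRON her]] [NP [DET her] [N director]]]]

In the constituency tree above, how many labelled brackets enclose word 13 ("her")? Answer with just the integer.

9

Path from the root down to the word: S → NP → PP → NP → PP → NP → PP → NP → DET. That is 9 enclosing brackets.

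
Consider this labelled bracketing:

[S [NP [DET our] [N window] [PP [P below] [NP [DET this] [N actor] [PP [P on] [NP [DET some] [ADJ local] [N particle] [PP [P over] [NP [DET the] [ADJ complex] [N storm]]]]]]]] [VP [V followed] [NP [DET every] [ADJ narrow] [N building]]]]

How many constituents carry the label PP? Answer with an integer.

Scanning left to right, an opening `[PP` appears at word positions 3, 6, 10 — 3 in total.

3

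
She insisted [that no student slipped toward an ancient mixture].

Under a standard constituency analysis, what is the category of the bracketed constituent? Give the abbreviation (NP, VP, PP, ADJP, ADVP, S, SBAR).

SBAR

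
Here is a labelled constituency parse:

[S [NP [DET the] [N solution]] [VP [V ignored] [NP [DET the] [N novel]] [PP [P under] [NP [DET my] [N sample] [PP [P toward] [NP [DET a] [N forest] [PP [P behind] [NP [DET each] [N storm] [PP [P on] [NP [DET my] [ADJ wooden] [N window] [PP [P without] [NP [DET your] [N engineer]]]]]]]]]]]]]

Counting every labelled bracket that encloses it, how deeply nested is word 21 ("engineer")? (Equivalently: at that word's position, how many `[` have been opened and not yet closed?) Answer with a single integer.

The word sits inside N, which is inside NP, inside PP, inside NP, inside PP, inside NP, inside PP, inside NP, inside PP, inside NP, inside PP, inside VP, inside S — 13 brackets in all.

13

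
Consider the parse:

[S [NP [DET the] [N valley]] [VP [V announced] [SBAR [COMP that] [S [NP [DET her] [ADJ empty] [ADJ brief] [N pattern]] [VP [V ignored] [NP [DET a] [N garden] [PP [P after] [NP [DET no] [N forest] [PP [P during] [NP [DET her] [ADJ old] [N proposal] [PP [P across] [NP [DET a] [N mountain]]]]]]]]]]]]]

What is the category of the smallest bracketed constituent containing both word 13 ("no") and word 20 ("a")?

NP

Word 13 lies under S → VP → SBAR → S → VP → NP → PP → NP → DET; word 20 lies under S → VP → SBAR → S → VP → NP → PP → NP → PP → NP → PP → NP → DET. The lowest shared node is the NP.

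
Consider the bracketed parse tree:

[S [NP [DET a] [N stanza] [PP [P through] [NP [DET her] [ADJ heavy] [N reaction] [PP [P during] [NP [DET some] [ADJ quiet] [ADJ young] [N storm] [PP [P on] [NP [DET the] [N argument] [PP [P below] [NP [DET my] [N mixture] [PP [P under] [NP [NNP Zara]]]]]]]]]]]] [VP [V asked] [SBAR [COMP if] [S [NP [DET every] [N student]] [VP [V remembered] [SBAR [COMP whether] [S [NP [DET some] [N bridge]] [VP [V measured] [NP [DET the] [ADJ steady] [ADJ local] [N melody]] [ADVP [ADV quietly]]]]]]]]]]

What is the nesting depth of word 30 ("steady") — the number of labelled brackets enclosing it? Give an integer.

The word sits inside ADJ, which is inside NP, inside VP, inside S, inside SBAR, inside VP, inside S, inside SBAR, inside VP, inside S — 10 brackets in all.

10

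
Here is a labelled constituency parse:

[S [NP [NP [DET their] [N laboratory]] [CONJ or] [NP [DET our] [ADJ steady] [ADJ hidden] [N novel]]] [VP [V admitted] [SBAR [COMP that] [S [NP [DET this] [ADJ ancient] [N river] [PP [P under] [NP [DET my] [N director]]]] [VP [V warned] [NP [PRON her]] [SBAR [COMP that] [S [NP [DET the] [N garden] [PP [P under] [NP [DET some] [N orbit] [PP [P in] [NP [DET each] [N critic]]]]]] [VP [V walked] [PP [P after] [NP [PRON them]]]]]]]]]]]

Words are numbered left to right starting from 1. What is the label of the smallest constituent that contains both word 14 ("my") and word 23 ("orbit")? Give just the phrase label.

S

The smallest bracket enclosing both words is [S this ancient river under my director warned her that the garden under some orbit in each critic walked after them], so the label is S.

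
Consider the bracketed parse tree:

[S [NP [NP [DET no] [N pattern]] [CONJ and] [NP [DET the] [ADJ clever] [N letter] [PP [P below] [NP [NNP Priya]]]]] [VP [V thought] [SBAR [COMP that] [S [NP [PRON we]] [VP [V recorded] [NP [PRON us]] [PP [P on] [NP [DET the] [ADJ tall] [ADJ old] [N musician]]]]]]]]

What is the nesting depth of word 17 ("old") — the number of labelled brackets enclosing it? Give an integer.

8

Path from the root down to the word: S → VP → SBAR → S → VP → PP → NP → ADJ. That is 8 enclosing brackets.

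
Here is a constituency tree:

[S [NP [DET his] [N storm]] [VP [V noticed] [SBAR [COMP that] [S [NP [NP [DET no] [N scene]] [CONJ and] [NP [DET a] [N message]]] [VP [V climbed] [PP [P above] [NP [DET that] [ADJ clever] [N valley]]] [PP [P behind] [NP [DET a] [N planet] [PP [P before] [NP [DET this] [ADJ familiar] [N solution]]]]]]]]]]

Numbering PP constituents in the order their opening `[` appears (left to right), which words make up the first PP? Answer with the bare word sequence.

above that clever valley

The PP opening brackets appear, in order, over: "above that clever valley"; "behind a planet before this familiar solution"; "before this familiar solution". The first one spans "above that clever valley".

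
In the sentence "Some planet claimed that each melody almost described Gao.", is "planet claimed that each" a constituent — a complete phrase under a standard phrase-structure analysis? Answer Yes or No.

The smallest constituent containing the whole sequence is the clause [S some planet claimed that each melody almost described Gao], but the sequence is only part of it — it straddles the boundary between noun phrase "some planet" and verb phrase "claimed that each melody almost described Gao".

No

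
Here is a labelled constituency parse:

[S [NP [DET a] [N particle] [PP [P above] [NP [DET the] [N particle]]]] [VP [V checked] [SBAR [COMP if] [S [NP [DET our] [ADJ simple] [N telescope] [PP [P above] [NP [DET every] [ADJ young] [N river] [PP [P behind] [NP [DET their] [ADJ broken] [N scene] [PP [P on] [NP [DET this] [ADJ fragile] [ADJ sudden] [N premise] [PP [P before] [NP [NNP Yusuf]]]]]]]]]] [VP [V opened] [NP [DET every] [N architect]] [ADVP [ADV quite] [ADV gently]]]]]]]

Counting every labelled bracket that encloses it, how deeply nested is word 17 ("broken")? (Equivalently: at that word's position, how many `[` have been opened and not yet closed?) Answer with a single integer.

10

Path from the root down to the word: S → VP → SBAR → S → NP → PP → NP → PP → NP → ADJ. That is 10 enclosing brackets.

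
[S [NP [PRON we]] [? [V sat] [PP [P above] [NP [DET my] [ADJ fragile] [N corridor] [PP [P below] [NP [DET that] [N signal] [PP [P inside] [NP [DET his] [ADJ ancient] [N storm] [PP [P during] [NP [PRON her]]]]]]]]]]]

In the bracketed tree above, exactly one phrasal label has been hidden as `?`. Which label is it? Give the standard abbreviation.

Looking at what the `?` directly dominates — V 'sat', PP — this is a verb phrase (VP).

VP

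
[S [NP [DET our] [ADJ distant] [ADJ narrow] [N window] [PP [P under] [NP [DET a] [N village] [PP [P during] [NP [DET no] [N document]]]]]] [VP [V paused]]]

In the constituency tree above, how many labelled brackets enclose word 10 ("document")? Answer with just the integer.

Counting open brackets not yet closed at "document": [S [NP [PP [NP [PP [NP [N = 7.

7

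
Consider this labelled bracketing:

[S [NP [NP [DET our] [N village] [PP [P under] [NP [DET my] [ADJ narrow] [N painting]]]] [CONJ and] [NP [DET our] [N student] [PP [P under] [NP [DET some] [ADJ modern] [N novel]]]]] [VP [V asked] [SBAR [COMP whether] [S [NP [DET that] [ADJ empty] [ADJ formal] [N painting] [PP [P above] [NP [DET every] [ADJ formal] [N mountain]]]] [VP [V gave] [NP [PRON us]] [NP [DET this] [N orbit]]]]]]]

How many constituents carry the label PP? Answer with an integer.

3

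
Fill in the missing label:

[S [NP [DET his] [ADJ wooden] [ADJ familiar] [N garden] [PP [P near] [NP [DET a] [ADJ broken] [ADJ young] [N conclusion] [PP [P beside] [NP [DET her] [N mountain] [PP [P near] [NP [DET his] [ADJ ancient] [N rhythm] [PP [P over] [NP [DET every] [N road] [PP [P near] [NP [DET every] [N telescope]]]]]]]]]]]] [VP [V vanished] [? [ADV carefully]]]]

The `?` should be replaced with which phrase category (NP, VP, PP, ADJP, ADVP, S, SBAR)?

ADVP

The `?` node immediately contains: ADV 'carefully'. That is the internal structure of an adverb phrase, so the label is ADVP.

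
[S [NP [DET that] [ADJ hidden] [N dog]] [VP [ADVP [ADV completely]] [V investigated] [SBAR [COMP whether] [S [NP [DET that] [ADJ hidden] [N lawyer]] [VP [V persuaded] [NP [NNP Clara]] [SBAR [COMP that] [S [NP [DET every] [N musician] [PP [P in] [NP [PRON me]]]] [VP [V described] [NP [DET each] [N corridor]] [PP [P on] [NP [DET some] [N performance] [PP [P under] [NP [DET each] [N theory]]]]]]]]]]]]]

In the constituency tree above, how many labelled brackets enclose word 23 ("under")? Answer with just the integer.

12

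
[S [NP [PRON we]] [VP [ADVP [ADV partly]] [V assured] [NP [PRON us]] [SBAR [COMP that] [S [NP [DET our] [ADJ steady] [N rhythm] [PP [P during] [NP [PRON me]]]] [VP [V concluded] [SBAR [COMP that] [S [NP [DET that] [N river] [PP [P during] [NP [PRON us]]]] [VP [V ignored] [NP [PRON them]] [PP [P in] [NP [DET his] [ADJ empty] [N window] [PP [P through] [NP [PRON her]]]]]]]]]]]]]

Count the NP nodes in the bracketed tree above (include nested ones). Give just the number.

Listing each NP by its span: [NP we]; [NP us]; [NP our steady rhythm during me]; [NP me]; [NP that river during us]; [NP us] … — that makes 9.

9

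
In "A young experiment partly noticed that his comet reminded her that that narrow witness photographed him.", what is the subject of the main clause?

a young experiment

In the main clause the verb is "noticed"; the NP preceding it, "a young experiment", is the subject.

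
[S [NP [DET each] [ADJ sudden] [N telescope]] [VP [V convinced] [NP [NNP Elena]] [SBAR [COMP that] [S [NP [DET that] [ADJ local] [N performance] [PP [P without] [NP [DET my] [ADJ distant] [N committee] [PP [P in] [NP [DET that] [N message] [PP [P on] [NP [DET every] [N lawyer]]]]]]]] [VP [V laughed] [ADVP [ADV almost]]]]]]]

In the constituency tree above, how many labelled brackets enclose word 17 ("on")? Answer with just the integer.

Path from the root down to the word: S → VP → SBAR → S → NP → PP → NP → PP → NP → PP → P. That is 11 enclosing brackets.

11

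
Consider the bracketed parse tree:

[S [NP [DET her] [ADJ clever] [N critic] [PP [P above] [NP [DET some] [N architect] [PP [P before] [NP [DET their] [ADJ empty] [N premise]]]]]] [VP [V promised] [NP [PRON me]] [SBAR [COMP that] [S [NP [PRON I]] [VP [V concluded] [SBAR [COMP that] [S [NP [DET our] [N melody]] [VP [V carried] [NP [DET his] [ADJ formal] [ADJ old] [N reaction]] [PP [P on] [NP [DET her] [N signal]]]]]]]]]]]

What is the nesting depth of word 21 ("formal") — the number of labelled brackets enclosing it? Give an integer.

10

Path from the root down to the word: S → VP → SBAR → S → VP → SBAR → S → VP → NP → ADJ. That is 10 enclosing brackets.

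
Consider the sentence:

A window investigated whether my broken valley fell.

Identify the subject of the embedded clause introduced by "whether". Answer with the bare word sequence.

my broken valley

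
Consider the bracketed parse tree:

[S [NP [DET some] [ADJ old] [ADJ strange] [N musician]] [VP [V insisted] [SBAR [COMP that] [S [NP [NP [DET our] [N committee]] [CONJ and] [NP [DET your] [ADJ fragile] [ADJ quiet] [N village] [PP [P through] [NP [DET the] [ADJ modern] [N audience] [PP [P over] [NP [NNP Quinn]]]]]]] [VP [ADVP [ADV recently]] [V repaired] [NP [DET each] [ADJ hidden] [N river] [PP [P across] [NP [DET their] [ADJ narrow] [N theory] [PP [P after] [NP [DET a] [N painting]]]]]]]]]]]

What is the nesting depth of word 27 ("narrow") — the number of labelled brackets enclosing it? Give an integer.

9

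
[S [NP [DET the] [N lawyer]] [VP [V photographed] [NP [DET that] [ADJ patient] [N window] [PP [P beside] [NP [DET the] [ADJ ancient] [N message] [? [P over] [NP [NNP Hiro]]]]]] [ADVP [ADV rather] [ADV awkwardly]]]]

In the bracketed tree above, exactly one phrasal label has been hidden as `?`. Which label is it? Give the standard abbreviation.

PP

Looking at what the `?` directly dominates — P 'over', NP — this is a prepositional phrase (PP).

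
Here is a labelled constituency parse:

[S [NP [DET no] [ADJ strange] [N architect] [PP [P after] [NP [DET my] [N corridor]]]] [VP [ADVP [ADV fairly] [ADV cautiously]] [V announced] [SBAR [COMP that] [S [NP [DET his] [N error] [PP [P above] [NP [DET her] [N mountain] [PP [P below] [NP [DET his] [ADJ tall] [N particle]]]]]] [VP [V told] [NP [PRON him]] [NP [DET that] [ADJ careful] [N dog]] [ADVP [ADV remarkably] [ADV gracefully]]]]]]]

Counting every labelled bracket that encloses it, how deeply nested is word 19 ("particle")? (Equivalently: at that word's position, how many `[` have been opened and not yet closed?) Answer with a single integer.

Path from the root down to the word: S → VP → SBAR → S → NP → PP → NP → PP → NP → N. That is 10 enclosing brackets.

10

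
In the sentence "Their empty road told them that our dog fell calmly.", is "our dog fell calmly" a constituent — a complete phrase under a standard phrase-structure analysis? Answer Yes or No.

Yes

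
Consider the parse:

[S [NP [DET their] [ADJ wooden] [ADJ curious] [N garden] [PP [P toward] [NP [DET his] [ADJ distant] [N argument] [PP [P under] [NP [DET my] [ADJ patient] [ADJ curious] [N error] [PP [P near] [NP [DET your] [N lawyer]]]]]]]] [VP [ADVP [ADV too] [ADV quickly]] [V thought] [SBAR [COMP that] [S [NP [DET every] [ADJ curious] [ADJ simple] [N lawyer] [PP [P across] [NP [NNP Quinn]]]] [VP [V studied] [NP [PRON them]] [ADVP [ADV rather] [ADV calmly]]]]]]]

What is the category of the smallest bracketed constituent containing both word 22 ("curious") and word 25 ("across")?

NP

Word 22 lies under S → VP → SBAR → S → NP → ADJ; word 25 lies under S → VP → SBAR → S → NP → PP → P. The lowest shared node is the NP.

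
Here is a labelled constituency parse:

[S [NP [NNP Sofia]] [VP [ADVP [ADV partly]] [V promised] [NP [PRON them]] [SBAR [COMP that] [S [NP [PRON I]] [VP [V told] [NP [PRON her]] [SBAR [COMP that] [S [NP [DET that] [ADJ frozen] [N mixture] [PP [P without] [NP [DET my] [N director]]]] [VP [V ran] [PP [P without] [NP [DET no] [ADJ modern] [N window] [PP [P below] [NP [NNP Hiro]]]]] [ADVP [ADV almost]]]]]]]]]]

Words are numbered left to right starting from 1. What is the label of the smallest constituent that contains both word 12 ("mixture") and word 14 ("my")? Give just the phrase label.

NP

The smallest bracket enclosing both words is [NP that frozen mixture without my director], so the label is NP.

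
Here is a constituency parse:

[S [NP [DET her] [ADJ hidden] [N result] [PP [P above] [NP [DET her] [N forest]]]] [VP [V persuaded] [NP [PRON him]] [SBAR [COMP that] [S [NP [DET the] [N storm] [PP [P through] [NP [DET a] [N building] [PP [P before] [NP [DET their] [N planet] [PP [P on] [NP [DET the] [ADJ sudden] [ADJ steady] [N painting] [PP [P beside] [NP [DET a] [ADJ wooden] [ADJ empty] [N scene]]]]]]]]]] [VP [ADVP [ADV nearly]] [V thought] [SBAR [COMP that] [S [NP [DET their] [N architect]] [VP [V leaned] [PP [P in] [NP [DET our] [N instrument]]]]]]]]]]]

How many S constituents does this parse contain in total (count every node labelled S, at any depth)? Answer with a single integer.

3

The S constituents are: [S her hidden result above her forest persuaded him that the storm through a building before their planet on the sudden steady painting beside a wooden empty scene nearly thought that their architect leaned in our instrument]; [S the storm through a building before their planet on the sudden steady painting beside a wooden empty scene nearly thought that their architect leaned in our instrument]; [S their architect leaned in our instrument]. Total: 3.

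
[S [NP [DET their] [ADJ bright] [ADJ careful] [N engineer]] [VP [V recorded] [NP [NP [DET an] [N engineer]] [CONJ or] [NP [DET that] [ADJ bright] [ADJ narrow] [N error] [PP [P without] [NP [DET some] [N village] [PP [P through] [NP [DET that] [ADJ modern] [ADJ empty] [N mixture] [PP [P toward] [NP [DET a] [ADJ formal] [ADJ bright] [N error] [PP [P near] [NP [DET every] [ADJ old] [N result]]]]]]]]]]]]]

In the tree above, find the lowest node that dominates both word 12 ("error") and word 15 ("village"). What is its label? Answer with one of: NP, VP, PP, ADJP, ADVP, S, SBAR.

NP

Both words fall inside [NP that bright narrow error without some village through that modern empty mixture toward a formal bright error near every old result] (words 9–29), and no smaller constituent contains them both. Label: NP.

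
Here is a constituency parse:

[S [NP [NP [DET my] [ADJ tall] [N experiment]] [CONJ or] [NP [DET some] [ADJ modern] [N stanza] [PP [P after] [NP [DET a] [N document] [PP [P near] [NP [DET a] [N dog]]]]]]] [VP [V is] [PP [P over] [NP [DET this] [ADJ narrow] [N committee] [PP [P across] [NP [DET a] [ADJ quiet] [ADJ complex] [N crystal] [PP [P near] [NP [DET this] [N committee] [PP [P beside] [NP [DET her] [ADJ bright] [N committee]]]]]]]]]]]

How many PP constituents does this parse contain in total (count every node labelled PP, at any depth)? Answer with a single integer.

6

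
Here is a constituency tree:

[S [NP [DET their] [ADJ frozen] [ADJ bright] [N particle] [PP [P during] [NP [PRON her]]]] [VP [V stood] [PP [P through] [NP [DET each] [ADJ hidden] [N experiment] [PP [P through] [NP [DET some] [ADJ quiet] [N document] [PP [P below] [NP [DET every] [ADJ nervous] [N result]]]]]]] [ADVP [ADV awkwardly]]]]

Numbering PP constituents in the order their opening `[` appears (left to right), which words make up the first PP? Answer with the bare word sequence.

In left-to-right order the PP constituents are "during her"; "through each hidden experiment through some quiet document below every nervous result"; "through some quiet document below every nervous result"; "below every nervous result". Number 1 is "during her".

during her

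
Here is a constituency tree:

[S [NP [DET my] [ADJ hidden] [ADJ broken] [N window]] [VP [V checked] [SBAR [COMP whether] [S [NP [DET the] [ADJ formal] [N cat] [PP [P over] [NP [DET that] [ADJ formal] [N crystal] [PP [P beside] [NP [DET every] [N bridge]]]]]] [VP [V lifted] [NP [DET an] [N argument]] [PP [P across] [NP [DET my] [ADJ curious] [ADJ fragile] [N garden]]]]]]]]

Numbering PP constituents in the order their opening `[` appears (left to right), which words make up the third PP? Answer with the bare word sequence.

across my curious fragile garden

The PP opening brackets appear, in order, over: "over that formal crystal beside every bridge"; "beside every bridge"; "across my curious fragile garden". The third one spans "across my curious fragile garden".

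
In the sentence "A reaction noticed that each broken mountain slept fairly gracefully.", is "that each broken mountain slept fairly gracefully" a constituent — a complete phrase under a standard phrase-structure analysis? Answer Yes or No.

Yes

These words form the whole subordinate clause headed by "that", so yes — one constituent.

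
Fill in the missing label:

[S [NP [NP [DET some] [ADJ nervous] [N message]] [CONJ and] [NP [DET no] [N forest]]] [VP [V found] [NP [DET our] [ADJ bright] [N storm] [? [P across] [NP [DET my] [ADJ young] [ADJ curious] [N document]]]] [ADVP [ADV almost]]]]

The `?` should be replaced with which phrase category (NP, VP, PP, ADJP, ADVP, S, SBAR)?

Looking at what the `?` directly dominates — P 'across', NP — this is a prepositional phrase (PP).

PP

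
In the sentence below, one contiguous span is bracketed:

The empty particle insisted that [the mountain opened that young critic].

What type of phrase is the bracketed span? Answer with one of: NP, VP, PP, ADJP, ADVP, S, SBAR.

"opened" is the head of the bracketed span, so the span is a clause: S.

S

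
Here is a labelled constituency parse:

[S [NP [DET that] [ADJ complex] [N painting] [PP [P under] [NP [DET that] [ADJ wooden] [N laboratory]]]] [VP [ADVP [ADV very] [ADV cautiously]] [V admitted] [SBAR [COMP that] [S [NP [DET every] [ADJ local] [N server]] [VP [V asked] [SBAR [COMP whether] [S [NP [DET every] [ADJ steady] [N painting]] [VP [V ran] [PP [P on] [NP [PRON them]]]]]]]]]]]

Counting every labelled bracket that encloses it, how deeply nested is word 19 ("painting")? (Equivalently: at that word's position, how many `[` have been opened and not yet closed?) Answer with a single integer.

The word sits inside N, which is inside NP, inside S, inside SBAR, inside VP, inside S, inside SBAR, inside VP, inside S — 9 brackets in all.

9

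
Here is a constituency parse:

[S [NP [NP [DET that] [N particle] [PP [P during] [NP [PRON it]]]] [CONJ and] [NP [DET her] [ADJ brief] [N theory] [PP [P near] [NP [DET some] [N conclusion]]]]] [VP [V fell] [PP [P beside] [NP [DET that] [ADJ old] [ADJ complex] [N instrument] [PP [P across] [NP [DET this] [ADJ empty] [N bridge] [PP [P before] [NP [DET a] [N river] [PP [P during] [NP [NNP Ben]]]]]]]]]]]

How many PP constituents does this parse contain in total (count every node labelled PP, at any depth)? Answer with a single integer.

Listing each PP by its span: [PP during it]; [PP near some conclusion]; [PP beside that old complex instrument across this empty bridge before a river during Ben]; [PP across this empty bridge before a river during Ben]; [PP before a river during Ben]; [PP during Ben] — that makes 6.

6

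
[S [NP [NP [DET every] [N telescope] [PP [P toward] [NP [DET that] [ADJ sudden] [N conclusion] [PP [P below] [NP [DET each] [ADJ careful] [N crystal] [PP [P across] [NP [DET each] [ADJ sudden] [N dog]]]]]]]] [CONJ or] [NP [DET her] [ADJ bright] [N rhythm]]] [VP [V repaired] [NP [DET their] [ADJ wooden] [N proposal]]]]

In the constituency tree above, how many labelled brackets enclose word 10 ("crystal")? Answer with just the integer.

The word sits inside N, which is inside NP, inside PP, inside NP, inside PP, inside NP, inside NP, inside S — 8 brackets in all.

8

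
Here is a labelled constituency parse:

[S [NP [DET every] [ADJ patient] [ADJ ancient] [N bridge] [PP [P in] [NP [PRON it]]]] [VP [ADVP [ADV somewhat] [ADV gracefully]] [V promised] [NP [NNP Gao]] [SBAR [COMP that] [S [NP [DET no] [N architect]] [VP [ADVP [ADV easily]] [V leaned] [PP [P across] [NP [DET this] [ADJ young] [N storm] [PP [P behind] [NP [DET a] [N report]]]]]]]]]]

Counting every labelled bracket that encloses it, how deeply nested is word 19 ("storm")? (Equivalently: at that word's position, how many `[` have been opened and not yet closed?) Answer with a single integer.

8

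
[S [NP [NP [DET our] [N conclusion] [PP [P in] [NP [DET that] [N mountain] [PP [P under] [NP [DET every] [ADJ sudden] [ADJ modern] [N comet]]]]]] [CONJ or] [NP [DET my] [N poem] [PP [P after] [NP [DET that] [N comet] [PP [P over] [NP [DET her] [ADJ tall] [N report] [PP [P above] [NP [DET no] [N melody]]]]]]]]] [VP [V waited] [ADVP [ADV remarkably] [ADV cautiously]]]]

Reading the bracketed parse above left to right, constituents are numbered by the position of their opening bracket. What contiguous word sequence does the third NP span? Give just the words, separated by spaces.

that mountain under every sudden modern comet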